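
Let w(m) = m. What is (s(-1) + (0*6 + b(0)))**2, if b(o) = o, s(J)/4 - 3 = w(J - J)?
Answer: 144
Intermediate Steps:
s(J) = 12 (s(J) = 12 + 4*(J - J) = 12 + 4*0 = 12 + 0 = 12)
(s(-1) + (0*6 + b(0)))**2 = (12 + (0*6 + 0))**2 = (12 + (0 + 0))**2 = (12 + 0)**2 = 12**2 = 144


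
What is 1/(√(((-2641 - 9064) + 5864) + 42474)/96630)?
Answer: 32210*√36633/12211 ≈ 504.87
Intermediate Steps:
1/(√(((-2641 - 9064) + 5864) + 42474)/96630) = 1/(√((-11705 + 5864) + 42474)*(1/96630)) = 1/(√(-5841 + 42474)*(1/96630)) = 1/(√36633*(1/96630)) = 1/(√36633/96630) = 32210*√36633/12211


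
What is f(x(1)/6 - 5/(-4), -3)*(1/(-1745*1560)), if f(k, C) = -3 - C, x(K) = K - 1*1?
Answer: 0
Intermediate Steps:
x(K) = -1 + K (x(K) = K - 1 = -1 + K)
f(x(1)/6 - 5/(-4), -3)*(1/(-1745*1560)) = (-3 - 1*(-3))*(1/(-1745*1560)) = (-3 + 3)*(-1/1745*1/1560) = 0*(-1/2722200) = 0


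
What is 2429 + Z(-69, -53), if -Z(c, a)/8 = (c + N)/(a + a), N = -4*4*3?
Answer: 128269/53 ≈ 2420.2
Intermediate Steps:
N = -48 (N = -16*3 = -48)
Z(c, a) = -4*(-48 + c)/a (Z(c, a) = -8*(c - 48)/(a + a) = -8*(-48 + c)/(2*a) = -8*(-48 + c)*1/(2*a) = -4*(-48 + c)/a)
2429 + Z(-69, -53) = 2429 + 4*(48 - 1*(-69))/(-53) = 2429 + 4*(-1/53)*(48 + 69) = 2429 + 4*(-1/53)*117 = 2429 - 468/53 = 128269/53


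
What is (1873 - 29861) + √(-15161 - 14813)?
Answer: -27988 + I*√29974 ≈ -27988.0 + 173.13*I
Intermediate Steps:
(1873 - 29861) + √(-15161 - 14813) = -27988 + √(-29974) = -27988 + I*√29974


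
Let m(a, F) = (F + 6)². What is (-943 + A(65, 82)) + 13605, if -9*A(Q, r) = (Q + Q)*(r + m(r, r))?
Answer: -903422/9 ≈ -1.0038e+5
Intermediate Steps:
m(a, F) = (6 + F)²
A(Q, r) = -2*Q*(r + (6 + r)²)/9 (A(Q, r) = -(Q + Q)*(r + (6 + r)²)/9 = -2*Q*(r + (6 + r)²)/9)
(-943 + A(65, 82)) + 13605 = (-943 - 2/9*65*(82 + (6 + 82)²)) + 13605 = (-943 - 2/9*65*(82 + 88²)) + 13605 = (-943 - 2/9*65*(82 + 7744)) + 13605 = (-943 - 2/9*65*7826) + 13605 = (-943 - 1017380/9) + 13605 = -1025867/9 + 13605 = -903422/9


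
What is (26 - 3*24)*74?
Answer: -3404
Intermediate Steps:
(26 - 3*24)*74 = (26 - 72)*74 = -46*74 = -3404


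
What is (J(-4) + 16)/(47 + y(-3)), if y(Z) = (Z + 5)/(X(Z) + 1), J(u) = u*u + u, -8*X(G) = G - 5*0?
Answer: 308/533 ≈ 0.57786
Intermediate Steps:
X(G) = -G/8 (X(G) = -(G - 5*0)/8 = -(G + 0)/8 = -G/8)
J(u) = u + u**2 (J(u) = u**2 + u = u + u**2)
y(Z) = (5 + Z)/(1 - Z/8) (y(Z) = (Z + 5)/(-Z/8 + 1) = (5 + Z)/(1 - Z/8))
(J(-4) + 16)/(47 + y(-3)) = (-4*(1 - 4) + 16)/(47 + 8*(-5 - 1*(-3))/(-8 - 3)) = (-4*(-3) + 16)/(47 + 8*(-5 + 3)/(-11)) = (12 + 16)/(47 + 8*(-1/11)*(-2)) = 28/(47 + 16/11) = 28/(533/11) = 28*(11/533) = 308/533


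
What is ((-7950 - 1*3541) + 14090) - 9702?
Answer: -7103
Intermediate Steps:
((-7950 - 1*3541) + 14090) - 9702 = ((-7950 - 3541) + 14090) - 9702 = (-11491 + 14090) - 9702 = 2599 - 9702 = -7103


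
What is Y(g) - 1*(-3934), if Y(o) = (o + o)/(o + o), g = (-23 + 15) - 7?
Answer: 3935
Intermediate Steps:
g = -15 (g = -8 - 7 = -15)
Y(o) = 1 (Y(o) = (2*o)/((2*o)) = (2*o)*(1/(2*o)) = 1)
Y(g) - 1*(-3934) = 1 - 1*(-3934) = 1 + 3934 = 3935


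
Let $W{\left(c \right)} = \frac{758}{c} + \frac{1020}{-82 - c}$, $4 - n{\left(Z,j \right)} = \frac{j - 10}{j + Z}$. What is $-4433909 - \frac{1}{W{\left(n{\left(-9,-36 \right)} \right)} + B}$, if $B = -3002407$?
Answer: $- \frac{852616923459437729}{192294637409} \approx -4.4339 \cdot 10^{6}$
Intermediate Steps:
$n{\left(Z,j \right)} = 4 - \frac{-10 + j}{Z + j}$ ($n{\left(Z,j \right)} = 4 - \frac{j - 10}{j + Z} = 4 - \frac{-10 + j}{Z + j}$)
$-4433909 - \frac{1}{W{\left(n{\left(-9,-36 \right)} \right)} + B} = -4433909 - \frac{1}{\frac{2 \left(31078 - 131 \frac{10 + 3 \left(-36\right) + 4 \left(-9\right)}{-9 - 36}\right)}{\frac{10 + 3 \left(-36\right) + 4 \left(-9\right)}{-9 - 36} \left(82 + \frac{10 + 3 \left(-36\right) + 4 \left(-9\right)}{-9 - 36}\right)} - 3002407} = -4433909 - \frac{1}{\frac{2 \left(31078 - 131 \frac{10 - 108 - 36}{-45}\right)}{\frac{10 - 108 - 36}{-45} \left(82 + \frac{10 - 108 - 36}{-45}\right)} - 3002407} = -4433909 - \frac{1}{\frac{2 \left(31078 - 131 \left(\left(- \frac{1}{45}\right) \left(-134\right)\right)\right)}{\left(- \frac{1}{45}\right) \left(-134\right) \left(82 - - \frac{134}{45}\right)} - 3002407} = -4433909 - \frac{1}{\frac{2 \left(31078 - \frac{17554}{45}\right)}{\frac{134}{45} \left(82 + \frac{134}{45}\right)} - 3002407} = -4433909 - \frac{1}{2 \cdot \frac{45}{134} \frac{1}{\frac{3824}{45}} \left(31078 - \frac{17554}{45}\right) - 3002407} = -4433909 - \frac{1}{2 \cdot \frac{45}{134} \cdot \frac{45}{3824} \cdot \frac{1380956}{45} - 3002407} = -4433909 - \frac{1}{\frac{15535755}{64052} - 3002407} = -4433909 - \frac{1}{- \frac{192294637409}{64052}} = -4433909 - - \frac{64052}{192294637409} = -4433909 + \frac{64052}{192294637409} = - \frac{852616923459437729}{192294637409}$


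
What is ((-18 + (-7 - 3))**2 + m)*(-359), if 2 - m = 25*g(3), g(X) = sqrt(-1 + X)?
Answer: -282174 + 8975*sqrt(2) ≈ -2.6948e+5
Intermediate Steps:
m = 2 - 25*sqrt(2) (m = 2 - 25*sqrt(-1 + 3) = 2 - 25*sqrt(2) ≈ -33.355)
((-18 + (-7 - 3))**2 + m)*(-359) = ((-18 + (-7 - 3))**2 + (2 - 25*sqrt(2)))*(-359) = ((-18 - 10)**2 + (2 - 25*sqrt(2)))*(-359) = ((-28)**2 + (2 - 25*sqrt(2)))*(-359) = (784 + (2 - 25*sqrt(2)))*(-359) = (786 - 25*sqrt(2))*(-359) = -282174 + 8975*sqrt(2)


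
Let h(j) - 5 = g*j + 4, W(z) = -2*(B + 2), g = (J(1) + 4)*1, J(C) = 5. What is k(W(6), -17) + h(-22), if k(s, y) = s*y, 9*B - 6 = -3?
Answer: -329/3 ≈ -109.67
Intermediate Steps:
B = 1/3 (B = 2/3 + (1/9)*(-3) = 2/3 - 1/3 = 1/3 ≈ 0.33333)
g = 9 (g = (5 + 4)*1 = 9*1 = 9)
W(z) = -14/3 (W(z) = -2*(1/3 + 2) = -2*7/3 = -14/3)
h(j) = 9 + 9*j (h(j) = 5 + (9*j + 4) = 5 + (4 + 9*j) = 9 + 9*j)
k(W(6), -17) + h(-22) = -14/3*(-17) + (9 + 9*(-22)) = 238/3 + (9 - 198) = 238/3 - 189 = -329/3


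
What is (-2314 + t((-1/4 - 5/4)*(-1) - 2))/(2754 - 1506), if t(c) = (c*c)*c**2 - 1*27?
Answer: -12485/6656 ≈ -1.8758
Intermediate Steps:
t(c) = -27 + c**4 (t(c) = c**2*c**2 - 27 = c**4 - 27 = -27 + c**4)
(-2314 + t((-1/4 - 5/4)*(-1) - 2))/(2754 - 1506) = (-2314 + (-27 + ((-1/4 - 5/4)*(-1) - 2)**4))/(2754 - 1506) = (-2314 + (-27 + ((-1*1/4 - 5*1/4)*(-1) - 2)**4))/1248 = (-2314 + (-27 + ((-1/4 - 5/4)*(-1) - 2)**4))*(1/1248) = (-2314 + (-27 + (-3/2*(-1) - 2)**4))*(1/1248) = (-2314 + (-27 + (3/2 - 2)**4))*(1/1248) = (-2314 + (-27 + (-1/2)**4))*(1/1248) = (-2314 + (-27 + 1/16))*(1/1248) = (-2314 - 431/16)*(1/1248) = -37455/16*1/1248 = -12485/6656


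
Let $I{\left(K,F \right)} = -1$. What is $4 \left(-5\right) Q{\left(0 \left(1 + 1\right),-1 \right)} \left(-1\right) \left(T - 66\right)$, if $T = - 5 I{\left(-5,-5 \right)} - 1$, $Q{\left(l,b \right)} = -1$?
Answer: $1240$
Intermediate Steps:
$T = 4$ ($T = \left(-5\right) \left(-1\right) - 1 = 5 - 1 = 4$)
$4 \left(-5\right) Q{\left(0 \left(1 + 1\right),-1 \right)} \left(-1\right) \left(T - 66\right) = 4 \left(-5\right) \left(-1\right) \left(-1\right) \left(4 - 66\right) = \left(-20\right) \left(-1\right) \left(-1\right) \left(-62\right) = 20 \left(-1\right) \left(-62\right) = \left(-20\right) \left(-62\right) = 1240$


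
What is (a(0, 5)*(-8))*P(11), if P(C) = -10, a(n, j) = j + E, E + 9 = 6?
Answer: 160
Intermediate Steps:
E = -3 (E = -9 + 6 = -3)
a(n, j) = -3 + j (a(n, j) = j - 3 = -3 + j)
(a(0, 5)*(-8))*P(11) = ((-3 + 5)*(-8))*(-10) = (2*(-8))*(-10) = -16*(-10) = 160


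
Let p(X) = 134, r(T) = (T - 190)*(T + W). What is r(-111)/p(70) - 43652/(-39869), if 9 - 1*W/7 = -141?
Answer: -11262684923/5342446 ≈ -2108.2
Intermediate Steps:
W = 1050 (W = 63 - 7*(-141) = 63 + 987 = 1050)
r(T) = (-190 + T)*(1050 + T) (r(T) = (T - 190)*(T + 1050) = (-190 + T)*(1050 + T))
r(-111)/p(70) - 43652/(-39869) = (-199500 + (-111)**2 + 860*(-111))/134 - 43652/(-39869) = (-199500 + 12321 - 95460)*(1/134) - 43652*(-1/39869) = -282639*1/134 + 43652/39869 = -282639/134 + 43652/39869 = -11262684923/5342446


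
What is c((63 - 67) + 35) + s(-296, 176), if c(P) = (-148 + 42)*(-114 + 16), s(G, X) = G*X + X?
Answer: -41532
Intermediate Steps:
s(G, X) = X + G*X
c(P) = 10388 (c(P) = -106*(-98) = 10388)
c((63 - 67) + 35) + s(-296, 176) = 10388 + 176*(1 - 296) = 10388 + 176*(-295) = 10388 - 51920 = -41532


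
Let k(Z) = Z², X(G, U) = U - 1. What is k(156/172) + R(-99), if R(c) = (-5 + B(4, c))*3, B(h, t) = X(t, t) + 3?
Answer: -564273/1849 ≈ -305.18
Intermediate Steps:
X(G, U) = -1 + U
B(h, t) = 2 + t (B(h, t) = (-1 + t) + 3 = 2 + t)
R(c) = -9 + 3*c (R(c) = (-5 + (2 + c))*3 = (-3 + c)*3 = -9 + 3*c)
k(156/172) + R(-99) = (156/172)² + (-9 + 3*(-99)) = (156*(1/172))² + (-9 - 297) = (39/43)² - 306 = 1521/1849 - 306 = -564273/1849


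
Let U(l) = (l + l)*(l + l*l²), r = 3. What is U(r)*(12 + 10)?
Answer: 3960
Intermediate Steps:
U(l) = 2*l*(l + l³) (U(l) = (2*l)*(l + l³) = 2*l*(l + l³))
U(r)*(12 + 10) = (2*3²*(1 + 3²))*(12 + 10) = (2*9*(1 + 9))*22 = (2*9*10)*22 = 180*22 = 3960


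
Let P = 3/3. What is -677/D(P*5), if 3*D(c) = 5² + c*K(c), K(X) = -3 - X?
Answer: 677/5 ≈ 135.40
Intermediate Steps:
P = 1 (P = 3*(⅓) = 1)
D(c) = 25/3 + c*(-3 - c)/3 (D(c) = (5² + c*(-3 - c))/3 = (25 + c*(-3 - c))/3 = 25/3 + c*(-3 - c)/3)
-677/D(P*5) = -677/(25/3 - 1*5*(3 + 1*5)/3) = -677/(25/3 - ⅓*5*(3 + 5)) = -677/(25/3 - ⅓*5*8) = -677/(25/3 - 40/3) = -677/(-5) = -677*(-⅕) = 677/5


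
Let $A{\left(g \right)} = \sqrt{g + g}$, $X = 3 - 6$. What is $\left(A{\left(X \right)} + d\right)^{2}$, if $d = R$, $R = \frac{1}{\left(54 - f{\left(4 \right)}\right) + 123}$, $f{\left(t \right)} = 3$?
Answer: $- \frac{181655}{30276} + \frac{i \sqrt{6}}{87} \approx -6.0 + 0.028155 i$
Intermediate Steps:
$X = -3$ ($X = 3 - 6 = -3$)
$R = \frac{1}{174}$ ($R = \frac{1}{\left(54 - 3\right) + 123} = \frac{1}{51 + 123} = \frac{1}{174} \approx 0.0057471$)
$A{\left(g \right)} = \sqrt{2} \sqrt{g}$ ($A{\left(g \right)} = \sqrt{2 g} = \sqrt{2} \sqrt{g}$)
$d = \frac{1}{174} \approx 0.0057471$
$\left(A{\left(X \right)} + d\right)^{2} = \left(\sqrt{2} \sqrt{-3} + \frac{1}{174}\right)^{2} = \left(\sqrt{2} i \sqrt{3} + \frac{1}{174}\right)^{2} = \left(i \sqrt{6} + \frac{1}{174}\right)^{2} = \left(\frac{1}{174} + i \sqrt{6}\right)^{2}$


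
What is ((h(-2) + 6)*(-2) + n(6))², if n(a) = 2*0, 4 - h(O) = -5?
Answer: 900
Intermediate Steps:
h(O) = 9 (h(O) = 4 - 1*(-5) = 4 + 5 = 9)
n(a) = 0
((h(-2) + 6)*(-2) + n(6))² = ((9 + 6)*(-2) + 0)² = (15*(-2) + 0)² = (-30 + 0)² = (-30)² = 900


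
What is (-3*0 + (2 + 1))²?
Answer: 9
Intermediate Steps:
(-3*0 + (2 + 1))² = (0 + 3)² = 3² = 9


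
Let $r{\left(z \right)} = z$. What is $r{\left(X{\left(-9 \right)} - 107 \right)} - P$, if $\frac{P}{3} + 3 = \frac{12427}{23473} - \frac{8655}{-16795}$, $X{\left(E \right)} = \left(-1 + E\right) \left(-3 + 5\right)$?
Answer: $- \frac{9550927394}{78845807} \approx -121.13$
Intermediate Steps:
$X{\left(E \right)} = -2 + 2 E$ ($X{\left(E \right)} = \left(-1 + E\right) 2 = -2 + 2 E$)
$P = - \frac{462490095}{78845807}$ ($P = -9 + 3 \left(\frac{12427}{23473} - \frac{8655}{-16795}\right) = -9 + 3 \left(12427 \cdot \frac{1}{23473} - - \frac{1731}{3359}\right) = -9 + 3 \left(\frac{12427}{23473} + \frac{1731}{3359}\right) = -9 + 3 \cdot \frac{82374056}{78845807} = -9 + \frac{247122168}{78845807} = - \frac{462490095}{78845807} \approx -5.8658$)
$r{\left(X{\left(-9 \right)} - 107 \right)} - P = \left(\left(-2 + 2 \left(-9\right)\right) - 107\right) - - \frac{462490095}{78845807} = \left(\left(-2 - 18\right) - 107\right) + \frac{462490095}{78845807} = \left(-20 - 107\right) + \frac{462490095}{78845807} = -127 + \frac{462490095}{78845807} = - \frac{9550927394}{78845807}$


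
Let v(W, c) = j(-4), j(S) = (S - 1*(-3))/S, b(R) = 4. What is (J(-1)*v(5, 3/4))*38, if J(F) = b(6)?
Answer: 38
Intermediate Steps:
J(F) = 4
j(S) = (3 + S)/S (j(S) = (S + 3)/S = (3 + S)/S)
v(W, c) = ¼ (v(W, c) = (3 - 4)/(-4) = -¼*(-1) = ¼)
(J(-1)*v(5, 3/4))*38 = (4*(¼))*38 = 1*38 = 38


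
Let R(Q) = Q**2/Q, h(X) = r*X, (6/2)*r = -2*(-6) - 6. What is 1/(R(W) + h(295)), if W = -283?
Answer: 1/307 ≈ 0.0032573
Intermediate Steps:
r = 2 (r = (-2*(-6) - 6)/3 = (12 - 6)/3 = (1/3)*6 = 2)
h(X) = 2*X
R(Q) = Q
1/(R(W) + h(295)) = 1/(-283 + 2*295) = 1/(-283 + 590) = 1/307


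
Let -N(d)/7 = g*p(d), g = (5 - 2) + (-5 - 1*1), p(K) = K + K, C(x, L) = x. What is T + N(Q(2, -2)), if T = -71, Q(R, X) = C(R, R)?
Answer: 13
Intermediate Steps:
Q(R, X) = R
p(K) = 2*K
g = -3 (g = 3 + (-5 - 1) = 3 - 6 = -3)
N(d) = 42*d (N(d) = -(-21)*2*d = -(-42)*d = 42*d)
T + N(Q(2, -2)) = -71 + 42*2 = -71 + 84 = 13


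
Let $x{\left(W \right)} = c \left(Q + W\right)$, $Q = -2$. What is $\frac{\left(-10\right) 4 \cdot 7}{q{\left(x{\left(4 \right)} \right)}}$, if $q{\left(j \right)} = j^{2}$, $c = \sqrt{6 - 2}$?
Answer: $- \frac{35}{2} \approx -17.5$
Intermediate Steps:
$c = 2$ ($c = \sqrt{4} = 2$)
$x{\left(W \right)} = -4 + 2 W$ ($x{\left(W \right)} = 2 \left(-2 + W\right) = -4 + 2 W$)
$\frac{\left(-10\right) 4 \cdot 7}{q{\left(x{\left(4 \right)} \right)}} = \frac{\left(-10\right) 4 \cdot 7}{\left(-4 + 2 \cdot 4\right)^{2}} = \frac{\left(-40\right) 7}{\left(-4 + 8\right)^{2}} = - \frac{280}{4^{2}} = - \frac{280}{16} = \left(-280\right) \frac{1}{16} = - \frac{35}{2}$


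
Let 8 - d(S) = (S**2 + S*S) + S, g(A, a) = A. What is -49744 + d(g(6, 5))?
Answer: -49814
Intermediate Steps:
d(S) = 8 - S - 2*S**2 (d(S) = 8 - ((S**2 + S*S) + S) = 8 - ((S**2 + S**2) + S) = 8 - (2*S**2 + S) = 8 - (S + 2*S**2) = 8 + (-S - 2*S**2) = 8 - S - 2*S**2)
-49744 + d(g(6, 5)) = -49744 + (8 - 1*6 - 2*6**2) = -49744 + (8 - 6 - 2*36) = -49744 + (8 - 6 - 72) = -49744 - 70 = -49814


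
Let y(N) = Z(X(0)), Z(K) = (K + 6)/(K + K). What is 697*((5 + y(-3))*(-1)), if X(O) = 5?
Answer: -42517/10 ≈ -4251.7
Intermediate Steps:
Z(K) = (6 + K)/(2*K) (Z(K) = (6 + K)/((2*K)) = (6 + K)*(1/(2*K)) = (6 + K)/(2*K))
y(N) = 11/10 (y(N) = (½)*(6 + 5)/5 = (½)*(⅕)*11 = 11/10)
697*((5 + y(-3))*(-1)) = 697*((5 + 11/10)*(-1)) = 697*((61/10)*(-1)) = 697*(-61/10) = -42517/10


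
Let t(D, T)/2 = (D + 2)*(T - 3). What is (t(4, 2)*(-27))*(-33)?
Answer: -10692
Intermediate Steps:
t(D, T) = 2*(-3 + T)*(2 + D) (t(D, T) = 2*((D + 2)*(T - 3)) = 2*((2 + D)*(-3 + T)) = 2*((-3 + T)*(2 + D)) = 2*(-3 + T)*(2 + D))
(t(4, 2)*(-27))*(-33) = ((-12 - 6*4 + 4*2 + 2*4*2)*(-27))*(-33) = ((-12 - 24 + 8 + 16)*(-27))*(-33) = -12*(-27)*(-33) = 324*(-33) = -10692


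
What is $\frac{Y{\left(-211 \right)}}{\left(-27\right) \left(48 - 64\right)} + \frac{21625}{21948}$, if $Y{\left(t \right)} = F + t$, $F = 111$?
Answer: $\frac{37225}{49383} \approx 0.7538$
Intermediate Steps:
$Y{\left(t \right)} = 111 + t$
$\frac{Y{\left(-211 \right)}}{\left(-27\right) \left(48 - 64\right)} + \frac{21625}{21948} = \frac{111 - 211}{\left(-27\right) \left(48 - 64\right)} + \frac{21625}{21948} = - \frac{100}{\left(-27\right) \left(-16\right)} + 21625 \cdot \frac{1}{21948} = - \frac{100}{432} + \frac{21625}{21948} = \left(-100\right) \frac{1}{432} + \frac{21625}{21948} = - \frac{25}{108} + \frac{21625}{21948} = \frac{37225}{49383}$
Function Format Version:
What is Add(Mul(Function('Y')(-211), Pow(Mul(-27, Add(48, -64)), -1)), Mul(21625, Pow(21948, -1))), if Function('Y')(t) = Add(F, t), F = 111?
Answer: Rational(37225, 49383) ≈ 0.75380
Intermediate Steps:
Function('Y')(t) = Add(111, t)
Add(Mul(Function('Y')(-211), Pow(Mul(-27, Add(48, -64)), -1)), Mul(21625, Pow(21948, -1))) = Add(Mul(Add(111, -211), Pow(Mul(-27, Add(48, -64)), -1)), Mul(21625, Pow(21948, -1))) = Add(Mul(-100, Pow(Mul(-27, -16), -1)), Mul(21625, Rational(1, 21948))) = Add(Mul(-100, Pow(432, -1)), Rational(21625, 21948)) = Add(Mul(-100, Rational(1, 432)), Rational(21625, 21948)) = Add(Rational(-25, 108), Rational(21625, 21948)) = Rational(37225, 49383)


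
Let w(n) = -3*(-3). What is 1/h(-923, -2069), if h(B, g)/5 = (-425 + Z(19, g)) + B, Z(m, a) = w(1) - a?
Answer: 1/3650 ≈ 0.00027397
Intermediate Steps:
w(n) = 9
Z(m, a) = 9 - a
h(B, g) = -2080 - 5*g + 5*B (h(B, g) = 5*((-425 + (9 - g)) + B) = 5*((-416 - g) + B) = 5*(-416 + B - g) = -2080 - 5*g + 5*B)
1/h(-923, -2069) = 1/(-2080 - 5*(-2069) + 5*(-923)) = 1/(-2080 + 10345 - 4615) = 1/3650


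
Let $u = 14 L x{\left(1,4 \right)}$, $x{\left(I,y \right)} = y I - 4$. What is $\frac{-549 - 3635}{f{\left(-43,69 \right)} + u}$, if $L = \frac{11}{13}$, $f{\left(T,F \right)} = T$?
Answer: $\frac{4184}{43} \approx 97.302$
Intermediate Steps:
$x{\left(I,y \right)} = -4 + I y$ ($x{\left(I,y \right)} = I y - 4 = -4 + I y$)
$L = \frac{11}{13}$ ($L = 11 \cdot \frac{1}{13} = \frac{11}{13} \approx 0.84615$)
$u = 0$ ($u = 14 \cdot \frac{11}{13} \left(-4 + 1 \cdot 4\right) = \frac{154 \left(-4 + 4\right)}{13} = \frac{154}{13} \cdot 0 = 0$)
$\frac{-549 - 3635}{f{\left(-43,69 \right)} + u} = \frac{-549 - 3635}{-43 + 0} = - \frac{4184}{-43} = \left(-4184\right) \left(- \frac{1}{43}\right) = \frac{4184}{43}$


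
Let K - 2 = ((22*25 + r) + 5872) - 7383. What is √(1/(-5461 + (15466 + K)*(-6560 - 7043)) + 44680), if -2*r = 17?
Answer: √6952047777353661364694/394457113 ≈ 211.38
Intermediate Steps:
r = -17/2 (r = -½*17 = -17/2 ≈ -8.5000)
K = -1935/2 (K = 2 + (((22*25 - 17/2) + 5872) - 7383) = 2 + (((550 - 17/2) + 5872) - 7383) = 2 + ((1083/2 + 5872) - 7383) = 2 + (12827/2 - 7383) = 2 - 1939/2 = -1935/2 ≈ -967.50)
√(1/(-5461 + (15466 + K)*(-6560 - 7043)) + 44680) = √(1/(-5461 + (15466 - 1935/2)*(-6560 - 7043)) + 44680) = √(1/(-5461 + (28997/2)*(-13603)) + 44680) = √(1/(-5461 - 394446191/2) + 44680) = √(1/(-394457113/2) + 44680) = √(-2/394457113 + 44680) = √(17624343808838/394457113) = √6952047777353661364694/394457113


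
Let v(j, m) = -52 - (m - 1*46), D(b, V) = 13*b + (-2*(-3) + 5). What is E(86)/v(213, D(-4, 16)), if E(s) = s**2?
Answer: 7396/35 ≈ 211.31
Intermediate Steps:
D(b, V) = 11 + 13*b (D(b, V) = 13*b + (6 + 5) = 13*b + 11 = 11 + 13*b)
v(j, m) = -6 - m (v(j, m) = -52 - (m - 46) = -52 - (-46 + m) = -52 + (46 - m) = -6 - m)
E(86)/v(213, D(-4, 16)) = 86**2/(-6 - (11 + 13*(-4))) = 7396/(-6 - (11 - 52)) = 7396/(-6 - 1*(-41)) = 7396/(-6 + 41) = 7396/35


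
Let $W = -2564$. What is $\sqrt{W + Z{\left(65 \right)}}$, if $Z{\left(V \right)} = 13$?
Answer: $i \sqrt{2551} \approx 50.507 i$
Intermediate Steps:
$\sqrt{W + Z{\left(65 \right)}} = \sqrt{-2564 + 13} = \sqrt{-2551} = i \sqrt{2551}$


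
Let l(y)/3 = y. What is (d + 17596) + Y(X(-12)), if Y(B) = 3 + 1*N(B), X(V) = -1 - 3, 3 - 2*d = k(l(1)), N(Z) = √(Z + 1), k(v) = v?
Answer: 17599 + I*√3 ≈ 17599.0 + 1.732*I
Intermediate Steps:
l(y) = 3*y
N(Z) = √(1 + Z)
d = 0 (d = 3/2 - 3/2 = 0)
X(V) = -4
Y(B) = 3 + √(1 + B) (Y(B) = 3 + 1*√(1 + B) = 3 + √(1 + B))
(d + 17596) + Y(X(-12)) = (0 + 17596) + (3 + √(1 - 4)) = 17596 + (3 + √(-3)) = 17596 + (3 + I*√3) = 17599 + I*√3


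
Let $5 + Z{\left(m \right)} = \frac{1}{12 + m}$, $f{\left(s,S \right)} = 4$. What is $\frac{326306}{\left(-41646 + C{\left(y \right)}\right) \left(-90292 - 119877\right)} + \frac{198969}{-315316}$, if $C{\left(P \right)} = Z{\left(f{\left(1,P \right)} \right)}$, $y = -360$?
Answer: $- \frac{27865906967823679}{44163087741151660} \approx -0.63098$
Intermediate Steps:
$Z{\left(m \right)} = -5 + \frac{1}{12 + m}$
$C{\left(P \right)} = - \frac{79}{16}$ ($C{\left(P \right)} = \frac{-59 - 20}{12 + 4} = \frac{-59 - 20}{16} = \frac{1}{16} \left(-79\right) = - \frac{79}{16}$)
$\frac{326306}{\left(-41646 + C{\left(y \right)}\right) \left(-90292 - 119877\right)} + \frac{198969}{-315316} = \frac{326306}{\left(-41646 - \frac{79}{16}\right) \left(-90292 - 119877\right)} + \frac{198969}{-315316} = \frac{326306}{\left(- \frac{666415}{16}\right) \left(-210169\right)} + 198969 \left(- \frac{1}{315316}\right) = \frac{326306}{\frac{140059774135}{16}} - \frac{198969}{315316} = 326306 \cdot \frac{16}{140059774135} - \frac{198969}{315316} = \frac{5220896}{140059774135} - \frac{198969}{315316} = - \frac{27865906967823679}{44163087741151660}$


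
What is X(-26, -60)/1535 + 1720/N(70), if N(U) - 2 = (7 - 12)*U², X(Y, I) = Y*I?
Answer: 3557668/3760443 ≈ 0.94608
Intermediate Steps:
X(Y, I) = I*Y
N(U) = 2 - 5*U² (N(U) = 2 + (7 - 12)*U² = 2 - 5*U²)
X(-26, -60)/1535 + 1720/N(70) = -60*(-26)/1535 + 1720/(2 - 5*70²) = 1560*(1/1535) + 1720/(2 - 5*4900) = 312/307 + 1720/(2 - 24500) = 312/307 + 1720/(-24498) = 312/307 + 1720*(-1/24498) = 312/307 - 860/12249 = 3557668/3760443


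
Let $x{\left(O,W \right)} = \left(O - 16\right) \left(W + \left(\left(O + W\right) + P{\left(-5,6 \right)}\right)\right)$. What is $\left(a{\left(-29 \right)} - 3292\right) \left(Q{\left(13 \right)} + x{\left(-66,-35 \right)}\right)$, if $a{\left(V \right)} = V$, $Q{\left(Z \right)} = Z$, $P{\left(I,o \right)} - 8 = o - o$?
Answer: $-34900389$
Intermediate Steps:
$P{\left(I,o \right)} = 8$ ($P{\left(I,o \right)} = 8 + \left(o - o\right) = 8 + 0 = 8$)
$x{\left(O,W \right)} = \left(-16 + O\right) \left(8 + O + 2 W\right)$ ($x{\left(O,W \right)} = \left(O - 16\right) \left(W + \left(\left(O + W\right) + 8\right)\right) = \left(-16 + O\right) \left(W + \left(8 + O + W\right)\right) = \left(-16 + O\right) \left(8 + O + 2 W\right)$)
$\left(a{\left(-29 \right)} - 3292\right) \left(Q{\left(13 \right)} + x{\left(-66,-35 \right)}\right) = \left(-29 - 3292\right) \left(13 - \left(-1520 - 4620 - 4356\right)\right) = - 3321 \left(13 + \left(-128 + 4356 + 1120 + 528 + 4620\right)\right) = - 3321 \left(13 + 10496\right) = \left(-3321\right) 10509 = -34900389$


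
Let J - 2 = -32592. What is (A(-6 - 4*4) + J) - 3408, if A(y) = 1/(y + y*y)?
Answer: -16631075/462 ≈ -35998.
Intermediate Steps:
J = -32590 (J = 2 - 32592 = -32590)
A(y) = 1/(y + y²)
(A(-6 - 4*4) + J) - 3408 = (1/((-6 - 4*4)*(1 + (-6 - 4*4))) - 32590) - 3408 = (1/((-6 - 16)*(1 + (-6 - 16))) - 32590) - 3408 = (1/((-22)*(1 - 22)) - 32590) - 3408 = (-1/22/(-21) - 32590) - 3408 = (-1/22*(-1/21) - 32590) - 3408 = (1/462 - 32590) - 3408 = -15056579/462 - 3408 = -16631075/462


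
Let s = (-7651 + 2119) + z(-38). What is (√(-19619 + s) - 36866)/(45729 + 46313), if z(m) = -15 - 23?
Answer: -18433/46021 + I*√25189/92042 ≈ -0.40053 + 0.0017243*I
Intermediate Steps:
z(m) = -38
s = -5570 (s = (-7651 + 2119) - 38 = -5532 - 38 = -5570)
(√(-19619 + s) - 36866)/(45729 + 46313) = (√(-19619 - 5570) - 36866)/(45729 + 46313) = (√(-25189) - 36866)/92042 = (I*√25189 - 36866)*(1/92042) = (-36866 + I*√25189)*(1/92042) = -18433/46021 + I*√25189/92042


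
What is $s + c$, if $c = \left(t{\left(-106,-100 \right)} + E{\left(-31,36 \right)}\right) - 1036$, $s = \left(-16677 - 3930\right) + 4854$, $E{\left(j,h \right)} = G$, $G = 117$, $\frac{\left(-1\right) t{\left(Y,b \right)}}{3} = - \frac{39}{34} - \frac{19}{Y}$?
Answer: $- \frac{15018856}{901} \approx -16669.0$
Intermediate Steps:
$t{\left(Y,b \right)} = \frac{117}{34} + \frac{57}{Y}$ ($t{\left(Y,b \right)} = - 3 \left(- \frac{39}{34} - \frac{19}{Y}\right) = \frac{117}{34} + \frac{57}{Y}$)
$E{\left(j,h \right)} = 117$
$s = -15753$ ($s = -20607 + 4854 = -15753$)
$c = - \frac{825403}{901}$ ($c = \left(\left(\frac{117}{34} + \frac{57}{-106}\right) + 117\right) - 1036 = \left(\left(\frac{117}{34} + 57 \left(- \frac{1}{106}\right)\right) + 117\right) - 1036 = \left(\left(\frac{117}{34} - \frac{57}{106}\right) + 117\right) - 1036 = \left(\frac{2616}{901} + 117\right) - 1036 = \frac{108033}{901} - 1036 = - \frac{825403}{901} \approx -916.1$)
$s + c = -15753 - \frac{825403}{901} = - \frac{15018856}{901}$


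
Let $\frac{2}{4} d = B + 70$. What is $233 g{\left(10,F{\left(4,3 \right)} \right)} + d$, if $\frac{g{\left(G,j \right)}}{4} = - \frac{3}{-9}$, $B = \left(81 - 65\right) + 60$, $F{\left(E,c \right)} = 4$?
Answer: $\frac{1808}{3} \approx 602.67$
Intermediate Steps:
$B = 76$ ($B = 16 + 60 = 76$)
$g{\left(G,j \right)} = \frac{4}{3}$ ($g{\left(G,j \right)} = 4 \left(- \frac{3}{-9}\right) = 4 \left(\left(-3\right) \left(- \frac{1}{9}\right)\right) = 4 \cdot \frac{1}{3} = \frac{4}{3}$)
$d = 292$ ($d = 2 \left(76 + 70\right) = 2 \cdot 146 = 292$)
$233 g{\left(10,F{\left(4,3 \right)} \right)} + d = 233 \cdot \frac{4}{3} + 292 = \frac{932}{3} + 292 = \frac{1808}{3}$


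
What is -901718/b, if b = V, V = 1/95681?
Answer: -86277279958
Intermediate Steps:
V = 1/95681 ≈ 1.0451e-5
b = 1/95681 ≈ 1.0451e-5
-901718/b = -901718/1/95681 = -901718*95681 = -86277279958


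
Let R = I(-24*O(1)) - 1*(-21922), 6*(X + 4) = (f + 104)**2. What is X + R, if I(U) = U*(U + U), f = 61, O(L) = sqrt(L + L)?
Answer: 57519/2 ≈ 28760.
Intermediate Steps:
O(L) = sqrt(2)*sqrt(L) (O(L) = sqrt(2*L) = sqrt(2)*sqrt(L))
I(U) = 2*U**2 (I(U) = U*(2*U) = 2*U**2)
X = 9067/2 (X = -4 + (61 + 104)**2/6 = -4 + (1/6)*165**2 = -4 + (1/6)*27225 = -4 + 9075/2 = 9067/2 ≈ 4533.5)
R = 24226 (R = 2*(-24*sqrt(2)*sqrt(1))**2 - 1*(-21922) = 2*(-24*sqrt(2))**2 + 21922 = 2*1152 + 21922 = 2304 + 21922 = 24226)
X + R = 9067/2 + 24226 = 57519/2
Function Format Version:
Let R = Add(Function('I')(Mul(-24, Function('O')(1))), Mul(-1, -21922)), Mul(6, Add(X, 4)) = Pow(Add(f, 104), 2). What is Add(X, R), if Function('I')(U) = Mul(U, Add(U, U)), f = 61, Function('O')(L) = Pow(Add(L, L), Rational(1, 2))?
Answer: Rational(57519, 2) ≈ 28760.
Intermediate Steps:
Function('O')(L) = Mul(Pow(2, Rational(1, 2)), Pow(L, Rational(1, 2))) (Function('O')(L) = Pow(Mul(2, L), Rational(1, 2)) = Mul(Pow(2, Rational(1, 2)), Pow(L, Rational(1, 2))))
Function('I')(U) = Mul(2, Pow(U, 2)) (Function('I')(U) = Mul(U, Mul(2, U)) = Mul(2, Pow(U, 2)))
X = Rational(9067, 2) (X = Add(-4, Mul(Rational(1, 6), Pow(Add(61, 104), 2))) = Add(-4, Mul(Rational(1, 6), Pow(165, 2))) = Add(-4, Mul(Rational(1, 6), 27225)) = Add(-4, Rational(9075, 2)) = Rational(9067, 2) ≈ 4533.5)
R = 24226 (R = Add(Mul(2, Pow(Mul(-24, Mul(Pow(2, Rational(1, 2)), Pow(1, Rational(1, 2)))), 2)), Mul(-1, -21922)) = Add(Mul(2, Pow(Mul(-24, Mul(Pow(2, Rational(1, 2)), 1)), 2)), 21922) = Add(Mul(2, Pow(Mul(-24, Pow(2, Rational(1, 2))), 2)), 21922) = Add(Mul(2, 1152), 21922) = Add(2304, 21922) = 24226)
Add(X, R) = Add(Rational(9067, 2), 24226) = Rational(57519, 2)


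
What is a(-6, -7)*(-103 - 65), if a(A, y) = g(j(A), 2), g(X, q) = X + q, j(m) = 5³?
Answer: -21336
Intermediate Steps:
j(m) = 125
a(A, y) = 127 (a(A, y) = 125 + 2 = 127)
a(-6, -7)*(-103 - 65) = 127*(-103 - 65) = 127*(-168) = -21336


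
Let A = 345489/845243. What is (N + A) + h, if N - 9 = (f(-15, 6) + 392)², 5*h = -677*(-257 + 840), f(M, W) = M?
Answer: 267097670202/4226215 ≈ 63200.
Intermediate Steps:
A = 345489/845243 (A = 345489*(1/845243) = 345489/845243 ≈ 0.40875)
h = -394691/5 (h = (-677*(-257 + 840))/5 = (-677*583)/5 = (⅕)*(-394691) = -394691/5 ≈ -78938.)
N = 142138 (N = 9 + (-15 + 392)² = 9 + 377² = 9 + 142129 = 142138)
(N + A) + h = (142138 + 345489/845243) - 394691/5 = 120141495023/845243 - 394691/5 = 267097670202/4226215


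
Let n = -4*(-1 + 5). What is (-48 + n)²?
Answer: 4096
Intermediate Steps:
n = -16 (n = -4*4 = -16)
(-48 + n)² = (-48 - 16)² = (-64)² = 4096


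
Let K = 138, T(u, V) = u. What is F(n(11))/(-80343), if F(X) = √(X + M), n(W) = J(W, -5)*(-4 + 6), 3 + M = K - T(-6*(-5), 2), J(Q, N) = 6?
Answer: -√13/26781 ≈ -0.00013463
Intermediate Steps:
M = 105 (M = -3 + (138 - (-6)*(-5)) = -3 + (138 - 1*30) = -3 + (138 - 30) = -3 + 108 = 105)
n(W) = 12 (n(W) = 6*(-4 + 6) = 6*2 = 12)
F(X) = √(105 + X) (F(X) = √(X + 105) = √(105 + X))
F(n(11))/(-80343) = √(105 + 12)/(-80343) = √117*(-1/80343) = (3*√13)*(-1/80343) = -√13/26781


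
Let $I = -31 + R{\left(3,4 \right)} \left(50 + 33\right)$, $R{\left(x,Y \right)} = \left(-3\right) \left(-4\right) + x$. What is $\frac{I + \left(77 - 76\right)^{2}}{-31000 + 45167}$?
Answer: $\frac{1215}{14167} \approx 0.085763$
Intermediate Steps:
$R{\left(x,Y \right)} = 12 + x$
$I = 1214$ ($I = -31 + \left(12 + 3\right) \left(50 + 33\right) = -31 + 15 \cdot 83 = -31 + 1245 = 1214$)
$\frac{I + \left(77 - 76\right)^{2}}{-31000 + 45167} = \frac{1214 + \left(77 - 76\right)^{2}}{-31000 + 45167} = \frac{1214 + 1^{2}}{14167} = \left(1214 + 1\right) \frac{1}{14167} = 1215 \cdot \frac{1}{14167} = \frac{1215}{14167}$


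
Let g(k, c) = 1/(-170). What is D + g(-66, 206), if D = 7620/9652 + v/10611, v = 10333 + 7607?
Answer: 28267547/11424510 ≈ 2.4743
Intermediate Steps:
g(k, c) = -1/170
v = 17940
D = 166675/67203 (D = 7620/9652 + 17940/10611 = 7620*(1/9652) + 17940*(1/10611) = 15/19 + 5980/3537 = 166675/67203 ≈ 2.4802)
D + g(-66, 206) = 166675/67203 - 1/170 = 28267547/11424510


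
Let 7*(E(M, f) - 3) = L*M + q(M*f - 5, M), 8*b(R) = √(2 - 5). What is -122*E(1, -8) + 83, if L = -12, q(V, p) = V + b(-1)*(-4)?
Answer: 1069/7 + 61*I*√3/7 ≈ 152.71 + 15.094*I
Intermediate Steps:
b(R) = I*√3/8 (b(R) = √(2 - 5)/8 = √(-3)/8 = (I*√3)/8 = I*√3/8)
q(V, p) = V - I*√3/2 (q(V, p) = V + (I*√3/8)*(-4) = V - I*√3/2)
E(M, f) = 16/7 - 12*M/7 - I*√3/14 + M*f/7 (E(M, f) = 3 + (-12*M + ((M*f - 5) - I*√3/2))/7 = 3 + (-12*M + ((-5 + M*f) - I*√3/2))/7 = 3 + (-12*M + (-5 + M*f - I*√3/2))/7 = 3 + (-5 - 12*M + M*f - I*√3/2)/7 = 3 + (-5/7 - 12*M/7 - I*√3/14 + M*f/7) = 16/7 - 12*M/7 - I*√3/14 + M*f/7)
-122*E(1, -8) + 83 = -122*(16/7 - 12/7*1 - I*√3/14 + (⅐)*1*(-8)) + 83 = -122*(16/7 - 12/7 - I*√3/14 - 8/7) + 83 = -122*(-4/7 - I*√3/14) + 83 = (488/7 + 61*I*√3/7) + 83 = 1069/7 + 61*I*√3/7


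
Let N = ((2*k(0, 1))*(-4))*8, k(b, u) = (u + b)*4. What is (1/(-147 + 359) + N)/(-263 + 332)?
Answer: -54271/14628 ≈ -3.7101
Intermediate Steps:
k(b, u) = 4*b + 4*u (k(b, u) = (b + u)*4 = 4*b + 4*u)
N = -256 (N = ((2*(4*0 + 4*1))*(-4))*8 = ((2*(0 + 4))*(-4))*8 = ((2*4)*(-4))*8 = (8*(-4))*8 = -32*8 = -256)
(1/(-147 + 359) + N)/(-263 + 332) = (1/(-147 + 359) - 256)/(-263 + 332) = (1/212 - 256)/69 = (1/212 - 256)*(1/69) = -54271/212*1/69 = -54271/14628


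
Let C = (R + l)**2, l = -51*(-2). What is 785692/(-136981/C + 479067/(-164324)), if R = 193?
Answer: -11235628243401200/64200071519 ≈ -1.7501e+5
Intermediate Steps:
l = 102
C = 87025 (C = (193 + 102)**2 = 295**2 = 87025)
785692/(-136981/C + 479067/(-164324)) = 785692/(-136981/87025 + 479067/(-164324)) = 785692/(-136981*1/87025 + 479067*(-1/164324)) = 785692/(-136981/87025 - 479067/164324) = 785692/(-64200071519/14300296100) = 785692*(-14300296100/64200071519) = -11235628243401200/64200071519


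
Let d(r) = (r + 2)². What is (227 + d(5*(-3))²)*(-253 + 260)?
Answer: 201516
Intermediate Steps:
d(r) = (2 + r)²
(227 + d(5*(-3))²)*(-253 + 260) = (227 + ((2 + 5*(-3))²)²)*(-253 + 260) = (227 + ((2 - 15)²)²)*7 = (227 + ((-13)²)²)*7 = (227 + 169²)*7 = (227 + 28561)*7 = 28788*7 = 201516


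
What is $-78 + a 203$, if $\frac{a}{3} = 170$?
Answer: $103452$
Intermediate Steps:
$a = 510$ ($a = 3 \cdot 170 = 510$)
$-78 + a 203 = -78 + 510 \cdot 203 = -78 + 103530 = 103452$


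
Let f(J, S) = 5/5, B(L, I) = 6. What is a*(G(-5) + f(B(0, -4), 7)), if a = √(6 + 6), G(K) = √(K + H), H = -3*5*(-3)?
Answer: 2*√3 + 4*√30 ≈ 25.373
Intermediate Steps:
H = 45 (H = -15*(-3) = 45)
f(J, S) = 1 (f(J, S) = 5*(⅕) = 1)
G(K) = √(45 + K) (G(K) = √(K + 45) = √(45 + K))
a = 2*√3 (a = √12 = 2*√3 ≈ 3.4641)
a*(G(-5) + f(B(0, -4), 7)) = (2*√3)*(√(45 - 5) + 1) = (2*√3)*(√40 + 1) = (2*√3)*(2*√10 + 1) = (2*√3)*(1 + 2*√10) = 2*√3*(1 + 2*√10)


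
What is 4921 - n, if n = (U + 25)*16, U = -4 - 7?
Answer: 4697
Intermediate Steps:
U = -11
n = 224 (n = (-11 + 25)*16 = 14*16 = 224)
4921 - n = 4921 - 1*224 = 4921 - 224 = 4697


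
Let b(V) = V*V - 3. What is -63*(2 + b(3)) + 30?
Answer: -474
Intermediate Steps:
b(V) = -3 + V**2 (b(V) = V**2 - 3 = -3 + V**2)
-63*(2 + b(3)) + 30 = -63*(2 + (-3 + 3**2)) + 30 = -63*(2 + (-3 + 9)) + 30 = -63*(2 + 6) + 30 = -63*8 + 30 = -504 + 30 = -474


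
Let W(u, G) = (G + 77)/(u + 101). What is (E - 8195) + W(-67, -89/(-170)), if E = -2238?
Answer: -60289561/5780 ≈ -10431.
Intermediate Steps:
W(u, G) = (77 + G)/(101 + u)
(E - 8195) + W(-67, -89/(-170)) = (-2238 - 8195) + (77 - 89/(-170))/(101 - 67) = -10433 + (77 - 89*(-1/170))/34 = -10433 + (77 + 89/170)/34 = -10433 + (1/34)*(13179/170) = -10433 + 13179/5780 = -60289561/5780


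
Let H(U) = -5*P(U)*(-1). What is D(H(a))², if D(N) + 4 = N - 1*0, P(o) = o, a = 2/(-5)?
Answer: 36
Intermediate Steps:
a = -⅖ (a = 2*(-⅕) = -⅖ ≈ -0.40000)
H(U) = 5*U (H(U) = -5*U*(-1) = 5*U)
D(N) = -4 + N (D(N) = -4 + (N - 1*0) = -4 + (N + 0) = -4 + N)
D(H(a))² = (-4 + 5*(-⅖))² = (-4 - 2)² = (-6)² = 36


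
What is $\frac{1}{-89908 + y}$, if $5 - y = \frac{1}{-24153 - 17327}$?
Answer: $- \frac{41480}{3729176439} \approx -1.1123 \cdot 10^{-5}$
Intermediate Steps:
$y = \frac{207401}{41480}$ ($y = 5 - \frac{1}{-24153 - 17327} = 5 - \frac{1}{-41480} = 5 - - \frac{1}{41480} = 5 + \frac{1}{41480} = \frac{207401}{41480} \approx 5.0$)
$\frac{1}{-89908 + y} = \frac{1}{-89908 + \frac{207401}{41480}} = \frac{1}{- \frac{3729176439}{41480}} = - \frac{41480}{3729176439}$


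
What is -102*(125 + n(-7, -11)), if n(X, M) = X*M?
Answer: -20604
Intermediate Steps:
n(X, M) = M*X
-102*(125 + n(-7, -11)) = -102*(125 - 11*(-7)) = -102*(125 + 77) = -102*202 = -20604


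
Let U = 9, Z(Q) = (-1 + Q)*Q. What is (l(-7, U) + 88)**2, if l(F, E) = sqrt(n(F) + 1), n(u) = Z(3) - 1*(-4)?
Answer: (88 + sqrt(11))**2 ≈ 8338.7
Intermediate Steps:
Z(Q) = Q*(-1 + Q)
n(u) = 10 (n(u) = 3*(-1 + 3) - 1*(-4) = 3*2 + 4 = 6 + 4 = 10)
l(F, E) = sqrt(11) (l(F, E) = sqrt(10 + 1) = sqrt(11))
(l(-7, U) + 88)**2 = (sqrt(11) + 88)**2 = (88 + sqrt(11))**2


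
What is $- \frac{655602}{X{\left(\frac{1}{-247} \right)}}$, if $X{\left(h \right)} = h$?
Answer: $161933694$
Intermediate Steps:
$- \frac{655602}{X{\left(\frac{1}{-247} \right)}} = - \frac{655602}{\frac{1}{-247}} = - \frac{655602}{- \frac{1}{247}} = \left(-655602\right) \left(-247\right) = 161933694$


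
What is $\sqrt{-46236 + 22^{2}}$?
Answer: $2 i \sqrt{11438} \approx 213.9 i$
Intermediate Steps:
$\sqrt{-46236 + 22^{2}} = \sqrt{-46236 + 484} = \sqrt{-45752} = 2 i \sqrt{11438}$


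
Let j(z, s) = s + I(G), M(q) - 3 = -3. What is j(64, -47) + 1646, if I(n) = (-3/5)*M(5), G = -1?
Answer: 1599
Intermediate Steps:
M(q) = 0 (M(q) = 3 - 3 = 0)
I(n) = 0 (I(n) = -3/5*0 = -3*⅕*0 = -⅗*0 = 0)
j(z, s) = s (j(z, s) = s + 0 = s)
j(64, -47) + 1646 = -47 + 1646 = 1599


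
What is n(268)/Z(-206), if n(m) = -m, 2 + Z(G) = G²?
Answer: -134/21217 ≈ -0.0063157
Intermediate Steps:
Z(G) = -2 + G²
n(268)/Z(-206) = (-1*268)/(-2 + (-206)²) = -268/(-2 + 42436) = -268/42434 = -268*1/42434 = -134/21217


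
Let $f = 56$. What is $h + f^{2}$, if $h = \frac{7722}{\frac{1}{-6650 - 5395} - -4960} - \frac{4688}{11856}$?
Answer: $\frac{138881228756207}{44269710459} \approx 3137.2$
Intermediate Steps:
$h = \frac{51416756783}{44269710459}$ ($h = \frac{7722}{\frac{1}{-12045} + 4960} - \frac{293}{741} = \frac{7722}{- \frac{1}{12045} + 4960} - \frac{293}{741} = \frac{7722}{\frac{59743199}{12045}} - \frac{293}{741} = 7722 \cdot \frac{12045}{59743199} - \frac{293}{741} = \frac{93011490}{59743199} - \frac{293}{741} = \frac{51416756783}{44269710459} \approx 1.1614$)
$h + f^{2} = \frac{51416756783}{44269710459} + 56^{2} = \frac{51416756783}{44269710459} + 3136 = \frac{138881228756207}{44269710459}$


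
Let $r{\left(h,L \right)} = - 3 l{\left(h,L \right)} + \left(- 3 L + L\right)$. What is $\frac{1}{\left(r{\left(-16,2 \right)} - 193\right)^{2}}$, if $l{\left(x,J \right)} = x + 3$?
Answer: $\frac{1}{24964} \approx 4.0058 \cdot 10^{-5}$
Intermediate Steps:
$l{\left(x,J \right)} = 3 + x$
$r{\left(h,L \right)} = -9 - 3 h - 2 L$ ($r{\left(h,L \right)} = - 3 \left(3 + h\right) + \left(- 3 L + L\right) = \left(-9 - 3 h\right) - 2 L = -9 - 3 h - 2 L$)
$\frac{1}{\left(r{\left(-16,2 \right)} - 193\right)^{2}} = \frac{1}{\left(\left(-9 - -48 - 4\right) - 193\right)^{2}} = \frac{1}{\left(\left(-9 + 48 - 4\right) - 193\right)^{2}} = \frac{1}{\left(35 - 193\right)^{2}} = \frac{1}{\left(-158\right)^{2}} = \frac{1}{24964}$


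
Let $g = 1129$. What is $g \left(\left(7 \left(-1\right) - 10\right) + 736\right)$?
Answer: $811751$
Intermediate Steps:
$g \left(\left(7 \left(-1\right) - 10\right) + 736\right) = 1129 \left(\left(7 \left(-1\right) - 10\right) + 736\right) = 1129 \left(\left(-7 - 10\right) + 736\right) = 1129 \left(-17 + 736\right) = 1129 \cdot 719 = 811751$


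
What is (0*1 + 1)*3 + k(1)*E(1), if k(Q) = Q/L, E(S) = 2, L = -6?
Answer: 8/3 ≈ 2.6667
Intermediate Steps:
k(Q) = -Q/6 (k(Q) = Q/(-6) = Q*(-⅙) = -Q/6)
(0*1 + 1)*3 + k(1)*E(1) = (0*1 + 1)*3 - ⅙*1*2 = (0 + 1)*3 - ⅙*2 = 1*3 - ⅓ = 3 - ⅓ = 8/3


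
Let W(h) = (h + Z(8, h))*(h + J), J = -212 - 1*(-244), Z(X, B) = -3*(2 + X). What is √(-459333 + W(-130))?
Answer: I*√443653 ≈ 666.07*I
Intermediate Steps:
Z(X, B) = -6 - 3*X
J = 32 (J = -212 + 244 = 32)
W(h) = (-30 + h)*(32 + h) (W(h) = (h + (-6 - 3*8))*(h + 32) = (h + (-6 - 24))*(32 + h) = (h - 30)*(32 + h) = (-30 + h)*(32 + h))
√(-459333 + W(-130)) = √(-459333 + (-960 + (-130)² + 2*(-130))) = √(-459333 + (-960 + 16900 - 260)) = √(-459333 + 15680) = √(-443653) = I*√443653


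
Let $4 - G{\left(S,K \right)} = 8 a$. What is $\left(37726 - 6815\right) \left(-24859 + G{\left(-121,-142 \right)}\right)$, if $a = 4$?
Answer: $-769282057$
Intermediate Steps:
$G{\left(S,K \right)} = -28$ ($G{\left(S,K \right)} = 4 - 8 \cdot 4 = 4 - 32 = -28$)
$\left(37726 - 6815\right) \left(-24859 + G{\left(-121,-142 \right)}\right) = \left(37726 - 6815\right) \left(-24859 - 28\right) = 30911 \left(-24887\right) = -769282057$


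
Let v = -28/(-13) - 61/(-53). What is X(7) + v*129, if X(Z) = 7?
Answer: 298556/689 ≈ 433.32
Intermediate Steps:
v = 2277/689 (v = -28*(-1/13) - 61*(-1/53) = 28/13 + 61/53 = 2277/689 ≈ 3.3048)
X(7) + v*129 = 7 + (2277/689)*129 = 7 + 293733/689 = 298556/689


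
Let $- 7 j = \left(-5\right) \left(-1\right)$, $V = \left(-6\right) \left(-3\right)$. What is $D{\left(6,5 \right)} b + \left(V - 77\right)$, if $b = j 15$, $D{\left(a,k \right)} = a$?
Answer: $- \frac{863}{7} \approx -123.29$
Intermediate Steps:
$V = 18$
$j = - \frac{5}{7}$ ($j = - \frac{\left(-5\right) \left(-1\right)}{7} = \left(- \frac{1}{7}\right) 5 = - \frac{5}{7} \approx -0.71429$)
$b = - \frac{75}{7}$ ($b = \left(- \frac{5}{7}\right) 15 = - \frac{75}{7} \approx -10.714$)
$D{\left(6,5 \right)} b + \left(V - 77\right) = 6 \left(- \frac{75}{7}\right) + \left(18 - 77\right) = - \frac{450}{7} - 59 = - \frac{863}{7}$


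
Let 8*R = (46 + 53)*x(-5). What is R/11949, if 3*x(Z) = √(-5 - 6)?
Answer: 11*I*√11/31864 ≈ 0.001145*I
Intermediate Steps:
x(Z) = I*√11/3 (x(Z) = √(-5 - 6)/3 = √(-11)/3 = (I*√11)/3 = I*√11/3)
R = 33*I*√11/8 (R = ((46 + 53)*(I*√11/3))/8 = (99*(I*√11/3))/8 = (33*I*√11)/8 = 33*I*√11/8 ≈ 13.681*I)
R/11949 = (33*I*√11/8)/11949 = (33*I*√11/8)*(1/11949) = 11*I*√11/31864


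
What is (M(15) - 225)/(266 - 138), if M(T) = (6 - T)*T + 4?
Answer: -89/32 ≈ -2.7813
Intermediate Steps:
M(T) = 4 + T*(6 - T) (M(T) = T*(6 - T) + 4 = 4 + T*(6 - T))
(M(15) - 225)/(266 - 138) = ((4 - 1*15² + 6*15) - 225)/(266 - 138) = ((4 - 1*225 + 90) - 225)/128 = ((4 - 225 + 90) - 225)*(1/128) = (-131 - 225)*(1/128) = -356*1/128 = -89/32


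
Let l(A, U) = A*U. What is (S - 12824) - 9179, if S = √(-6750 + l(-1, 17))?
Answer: -22003 + I*√6767 ≈ -22003.0 + 82.262*I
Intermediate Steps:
S = I*√6767 (S = √(-6750 - 1*17) = √(-6750 - 17) = √(-6767) = I*√6767 ≈ 82.262*I)
(S - 12824) - 9179 = (I*√6767 - 12824) - 9179 = (-12824 + I*√6767) - 9179 = -22003 + I*√6767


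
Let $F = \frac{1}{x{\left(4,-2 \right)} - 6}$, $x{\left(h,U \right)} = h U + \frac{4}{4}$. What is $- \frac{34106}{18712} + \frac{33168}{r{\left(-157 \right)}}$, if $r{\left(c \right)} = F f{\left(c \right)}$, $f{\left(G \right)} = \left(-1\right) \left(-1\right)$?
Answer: $- \frac{4034174557}{9356} \approx -4.3119 \cdot 10^{5}$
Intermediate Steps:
$f{\left(G \right)} = 1$
$x{\left(h,U \right)} = 1 + U h$ ($x{\left(h,U \right)} = U h + 4 \cdot \frac{1}{4} = U h + 1 = 1 + U h$)
$F = - \frac{1}{13}$ ($F = \frac{1}{\left(1 - 8\right) - 6} = \frac{1}{-7 - 6} = \frac{1}{-13} = - \frac{1}{13} \approx -0.076923$)
$r{\left(c \right)} = - \frac{1}{13}$ ($r{\left(c \right)} = \left(- \frac{1}{13}\right) 1 = - \frac{1}{13}$)
$- \frac{34106}{18712} + \frac{33168}{r{\left(-157 \right)}} = - \frac{34106}{18712} + \frac{33168}{- \frac{1}{13}} = \left(-34106\right) \frac{1}{18712} + 33168 \left(-13\right) = - \frac{17053}{9356} - 431184 = - \frac{4034174557}{9356}$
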